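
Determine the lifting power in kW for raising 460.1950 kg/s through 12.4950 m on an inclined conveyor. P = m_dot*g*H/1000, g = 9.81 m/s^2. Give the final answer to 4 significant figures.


P = 460.1950 * 9.81 * 12.4950 / 1000
P = 56.41 kW


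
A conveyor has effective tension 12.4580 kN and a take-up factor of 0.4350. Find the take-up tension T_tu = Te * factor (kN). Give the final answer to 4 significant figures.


T_tu = 12.4580 * 0.4350
T_tu = 5.419 kN


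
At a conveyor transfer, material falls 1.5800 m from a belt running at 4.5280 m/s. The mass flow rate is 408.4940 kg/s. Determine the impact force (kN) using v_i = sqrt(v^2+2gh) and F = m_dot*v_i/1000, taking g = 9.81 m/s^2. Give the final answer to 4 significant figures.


v_i = sqrt(4.5280^2 + 2*9.81*1.5800) = 7.17652 m/s
F = 408.4940 * 7.17652 / 1000
F = 2.932 kN


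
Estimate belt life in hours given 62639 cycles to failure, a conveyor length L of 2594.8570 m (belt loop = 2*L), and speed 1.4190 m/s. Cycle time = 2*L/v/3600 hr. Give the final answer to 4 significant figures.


cycle_time = 2 * 2594.8570 / 1.4190 / 3600 = 1.01592 hr
life = 62639 * 1.01592 = 63640 hours


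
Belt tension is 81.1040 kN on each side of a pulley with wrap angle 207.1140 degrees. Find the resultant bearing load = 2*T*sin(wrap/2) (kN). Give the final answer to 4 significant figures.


F = 2 * 81.1040 * sin(207.1140/2 deg)
F = 157.7 kN


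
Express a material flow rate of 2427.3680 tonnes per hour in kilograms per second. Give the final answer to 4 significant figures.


m_dot = 2427.3680 * 1000 / 3600
m_dot = 674.3 kg/s


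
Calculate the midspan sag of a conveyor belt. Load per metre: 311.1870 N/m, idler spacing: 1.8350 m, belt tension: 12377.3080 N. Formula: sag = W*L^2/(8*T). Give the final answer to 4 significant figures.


sag = 311.1870 * 1.8350^2 / (8 * 12377.3080)
sag = 0.01058 m


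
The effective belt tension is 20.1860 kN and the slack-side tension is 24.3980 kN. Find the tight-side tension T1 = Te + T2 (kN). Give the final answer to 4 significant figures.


T1 = Te + T2 = 20.1860 + 24.3980
T1 = 44.58 kN


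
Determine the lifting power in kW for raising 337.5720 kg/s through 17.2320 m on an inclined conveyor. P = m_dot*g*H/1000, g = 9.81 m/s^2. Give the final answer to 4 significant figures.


P = 337.5720 * 9.81 * 17.2320 / 1000
P = 57.07 kW


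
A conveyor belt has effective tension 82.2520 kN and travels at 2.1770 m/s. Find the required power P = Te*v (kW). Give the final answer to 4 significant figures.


P = Te * v = 82.2520 * 2.1770
P = 179.1 kW


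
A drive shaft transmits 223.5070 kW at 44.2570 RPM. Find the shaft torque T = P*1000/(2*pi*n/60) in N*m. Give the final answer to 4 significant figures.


omega = 2*pi*44.2570/60 = 4.63458 rad/s
T = 223.5070*1000 / 4.63458
T = 48230 N*m


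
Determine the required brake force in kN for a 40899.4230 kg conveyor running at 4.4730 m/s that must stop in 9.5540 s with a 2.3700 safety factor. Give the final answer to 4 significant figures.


F = 40899.4230 * 4.4730 / 9.5540 * 2.3700 / 1000
F = 45.38 kN


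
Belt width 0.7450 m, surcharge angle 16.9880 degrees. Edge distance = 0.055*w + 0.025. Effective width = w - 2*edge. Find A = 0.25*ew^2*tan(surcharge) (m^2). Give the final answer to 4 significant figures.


edge = 0.055*0.7450 + 0.025 = 0.065975 m
ew = 0.7450 - 2*0.065975 = 0.61305 m
A = 0.25 * 0.61305^2 * tan(16.9880 deg)
A = 0.02870 m^2


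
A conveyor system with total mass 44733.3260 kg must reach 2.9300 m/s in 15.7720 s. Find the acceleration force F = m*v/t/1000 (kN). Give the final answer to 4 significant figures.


F = 44733.3260 * 2.9300 / 15.7720 / 1000
F = 8.310 kN


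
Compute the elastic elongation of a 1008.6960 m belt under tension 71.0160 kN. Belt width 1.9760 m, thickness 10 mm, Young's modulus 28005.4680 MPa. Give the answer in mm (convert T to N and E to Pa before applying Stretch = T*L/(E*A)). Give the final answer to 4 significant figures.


A = 1.9760 * 0.01 = 0.01976 m^2
Stretch = 71.0160*1000 * 1008.6960 / (28005.4680e6 * 0.01976) * 1000
Stretch = 129.4 mm


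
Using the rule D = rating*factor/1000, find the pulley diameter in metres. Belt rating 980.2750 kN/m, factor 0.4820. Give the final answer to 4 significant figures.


D = 980.2750 * 0.4820 / 1000
D = 0.4725 m


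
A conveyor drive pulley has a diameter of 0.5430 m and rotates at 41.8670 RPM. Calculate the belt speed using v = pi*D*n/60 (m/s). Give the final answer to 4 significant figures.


v = pi * 0.5430 * 41.8670 / 60
v = 1.190 m/s


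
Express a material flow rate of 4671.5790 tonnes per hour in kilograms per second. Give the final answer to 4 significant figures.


m_dot = 4671.5790 * 1000 / 3600
m_dot = 1298 kg/s


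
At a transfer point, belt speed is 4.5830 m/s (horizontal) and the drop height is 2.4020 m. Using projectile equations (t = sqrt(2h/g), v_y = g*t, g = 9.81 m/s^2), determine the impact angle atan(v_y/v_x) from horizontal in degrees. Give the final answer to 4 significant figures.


t = sqrt(2*2.4020/9.81) = 0.699789 s
v_y = 9.81 * 0.699789 = 6.86493 m/s
angle = atan(6.86493 / 4.5830) = 56.27 deg


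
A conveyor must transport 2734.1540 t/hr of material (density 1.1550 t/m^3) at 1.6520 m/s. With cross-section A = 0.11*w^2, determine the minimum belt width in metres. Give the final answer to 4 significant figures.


A_req = 2734.1540 / (1.6520 * 1.1550 * 3600) = 0.398042 m^2
w = sqrt(0.398042 / 0.11)
w = 1.902 m


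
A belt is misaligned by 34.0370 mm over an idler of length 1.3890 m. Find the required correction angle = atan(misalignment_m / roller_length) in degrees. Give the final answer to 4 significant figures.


misalign_m = 34.0370 / 1000 = 0.034037 m
angle = atan(0.034037 / 1.3890)
angle = 1.404 deg


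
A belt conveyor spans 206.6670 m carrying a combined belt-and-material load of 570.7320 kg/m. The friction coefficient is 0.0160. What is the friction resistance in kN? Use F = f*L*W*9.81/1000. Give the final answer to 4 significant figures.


F = 0.0160 * 206.6670 * 570.7320 * 9.81 / 1000
F = 18.51 kN


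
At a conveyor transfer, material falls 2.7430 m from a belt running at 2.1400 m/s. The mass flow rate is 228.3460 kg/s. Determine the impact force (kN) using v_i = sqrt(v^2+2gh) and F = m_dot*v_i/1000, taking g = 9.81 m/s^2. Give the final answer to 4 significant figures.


v_i = sqrt(2.1400^2 + 2*9.81*2.7430) = 7.64181 m/s
F = 228.3460 * 7.64181 / 1000
F = 1.745 kN


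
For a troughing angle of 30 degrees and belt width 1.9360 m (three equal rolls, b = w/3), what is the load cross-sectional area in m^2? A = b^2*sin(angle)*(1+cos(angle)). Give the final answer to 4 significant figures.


b = 1.9360/3 = 0.645333 m
A = 0.645333^2 * sin(30 deg) * (1 + cos(30 deg))
A = 0.3886 m^2


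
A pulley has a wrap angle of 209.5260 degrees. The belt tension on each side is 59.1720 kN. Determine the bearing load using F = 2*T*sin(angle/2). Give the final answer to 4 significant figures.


F = 2 * 59.1720 * sin(209.5260/2 deg)
F = 114.4 kN


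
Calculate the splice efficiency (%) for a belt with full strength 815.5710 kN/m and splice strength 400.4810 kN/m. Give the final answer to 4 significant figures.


Eff = 400.4810 / 815.5710 * 100
Eff = 49.10 %


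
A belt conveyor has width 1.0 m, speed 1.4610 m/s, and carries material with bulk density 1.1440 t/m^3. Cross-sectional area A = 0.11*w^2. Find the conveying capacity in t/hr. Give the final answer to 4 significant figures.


A = 0.11 * 1.0^2 = 0.11 m^2
C = 0.11 * 1.4610 * 1.1440 * 3600
C = 661.9 t/hr


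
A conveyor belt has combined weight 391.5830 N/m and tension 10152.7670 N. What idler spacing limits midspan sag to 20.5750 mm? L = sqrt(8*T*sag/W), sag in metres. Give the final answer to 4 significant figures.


sag = 20.5750/1000 = 0.020575 m
L = sqrt(8 * 10152.7670 * 0.020575 / 391.5830)
L = 2.066 m


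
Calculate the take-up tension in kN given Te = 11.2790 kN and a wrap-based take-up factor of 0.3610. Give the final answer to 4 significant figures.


T_tu = 11.2790 * 0.3610
T_tu = 4.072 kN


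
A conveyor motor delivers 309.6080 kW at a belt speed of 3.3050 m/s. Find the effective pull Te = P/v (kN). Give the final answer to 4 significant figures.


Te = P / v = 309.6080 / 3.3050
Te = 93.68 kN


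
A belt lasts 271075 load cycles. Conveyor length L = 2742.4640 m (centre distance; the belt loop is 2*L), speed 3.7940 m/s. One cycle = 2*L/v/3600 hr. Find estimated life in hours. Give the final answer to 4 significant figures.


cycle_time = 2 * 2742.4640 / 3.7940 / 3600 = 0.401579 hr
life = 271075 * 0.401579 = 108900 hours


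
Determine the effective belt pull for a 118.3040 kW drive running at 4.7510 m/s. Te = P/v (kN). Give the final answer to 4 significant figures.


Te = P / v = 118.3040 / 4.7510
Te = 24.90 kN


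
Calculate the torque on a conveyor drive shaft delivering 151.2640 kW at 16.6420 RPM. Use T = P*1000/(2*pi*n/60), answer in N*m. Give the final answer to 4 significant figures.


omega = 2*pi*16.6420/60 = 1.74275 rad/s
T = 151.2640*1000 / 1.74275
T = 86800 N*m


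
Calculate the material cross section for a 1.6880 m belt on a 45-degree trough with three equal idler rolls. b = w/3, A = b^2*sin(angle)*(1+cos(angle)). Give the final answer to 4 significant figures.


b = 1.6880/3 = 0.562667 m
A = 0.562667^2 * sin(45 deg) * (1 + cos(45 deg))
A = 0.3822 m^2


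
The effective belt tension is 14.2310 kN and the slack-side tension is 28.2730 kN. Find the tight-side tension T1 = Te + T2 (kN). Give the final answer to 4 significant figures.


T1 = Te + T2 = 14.2310 + 28.2730
T1 = 42.50 kN


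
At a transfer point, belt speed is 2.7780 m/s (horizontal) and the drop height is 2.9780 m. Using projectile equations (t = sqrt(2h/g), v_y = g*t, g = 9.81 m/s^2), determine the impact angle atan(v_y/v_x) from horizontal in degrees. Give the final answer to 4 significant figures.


t = sqrt(2*2.9780/9.81) = 0.779189 s
v_y = 9.81 * 0.779189 = 7.64384 m/s
angle = atan(7.64384 / 2.7780) = 70.03 deg


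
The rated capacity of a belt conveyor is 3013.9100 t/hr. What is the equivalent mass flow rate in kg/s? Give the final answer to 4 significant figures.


m_dot = 3013.9100 * 1000 / 3600
m_dot = 837.2 kg/s


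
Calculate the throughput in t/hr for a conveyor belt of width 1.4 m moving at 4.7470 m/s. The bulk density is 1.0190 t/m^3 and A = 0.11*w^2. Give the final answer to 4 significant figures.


A = 0.11 * 1.4^2 = 0.2156 m^2
C = 0.2156 * 4.7470 * 1.0190 * 3600
C = 3754 t/hr


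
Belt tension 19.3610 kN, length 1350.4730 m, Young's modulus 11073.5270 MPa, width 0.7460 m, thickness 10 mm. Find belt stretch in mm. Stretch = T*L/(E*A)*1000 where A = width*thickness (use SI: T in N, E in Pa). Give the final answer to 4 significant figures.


A = 0.7460 * 0.01 = 0.00746 m^2
Stretch = 19.3610*1000 * 1350.4730 / (11073.5270e6 * 0.00746) * 1000
Stretch = 316.5 mm


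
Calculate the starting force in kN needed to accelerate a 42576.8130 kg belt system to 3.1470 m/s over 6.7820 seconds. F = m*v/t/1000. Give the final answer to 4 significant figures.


F = 42576.8130 * 3.1470 / 6.7820 / 1000
F = 19.76 kN


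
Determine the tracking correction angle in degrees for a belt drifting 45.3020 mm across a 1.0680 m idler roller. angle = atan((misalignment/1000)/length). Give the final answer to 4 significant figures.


misalign_m = 45.3020 / 1000 = 0.045302 m
angle = atan(0.045302 / 1.0680)
angle = 2.429 deg


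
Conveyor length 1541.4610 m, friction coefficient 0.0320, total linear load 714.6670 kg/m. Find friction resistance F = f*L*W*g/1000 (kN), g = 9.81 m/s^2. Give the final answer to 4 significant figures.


F = 0.0320 * 1541.4610 * 714.6670 * 9.81 / 1000
F = 345.8 kN


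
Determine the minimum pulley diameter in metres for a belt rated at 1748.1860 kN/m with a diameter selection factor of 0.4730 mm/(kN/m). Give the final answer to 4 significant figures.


D = 1748.1860 * 0.4730 / 1000
D = 0.8269 m


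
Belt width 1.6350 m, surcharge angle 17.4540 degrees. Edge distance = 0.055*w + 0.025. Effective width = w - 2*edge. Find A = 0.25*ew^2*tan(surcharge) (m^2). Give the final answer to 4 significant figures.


edge = 0.055*1.6350 + 0.025 = 0.114925 m
ew = 1.6350 - 2*0.114925 = 1.40515 m
A = 0.25 * 1.40515^2 * tan(17.4540 deg)
A = 0.1552 m^2


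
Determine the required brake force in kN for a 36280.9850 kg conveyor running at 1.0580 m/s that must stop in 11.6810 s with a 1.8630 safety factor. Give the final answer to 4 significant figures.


F = 36280.9850 * 1.0580 / 11.6810 * 1.8630 / 1000
F = 6.122 kN


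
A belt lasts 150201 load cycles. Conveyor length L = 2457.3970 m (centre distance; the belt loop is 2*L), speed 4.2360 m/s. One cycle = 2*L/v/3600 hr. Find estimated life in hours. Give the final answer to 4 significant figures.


cycle_time = 2 * 2457.3970 / 4.2360 / 3600 = 0.32229 hr
life = 150201 * 0.32229 = 48410 hours


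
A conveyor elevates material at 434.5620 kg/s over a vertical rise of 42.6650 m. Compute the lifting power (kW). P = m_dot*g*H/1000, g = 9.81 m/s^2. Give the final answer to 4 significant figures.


P = 434.5620 * 9.81 * 42.6650 / 1000
P = 181.9 kW


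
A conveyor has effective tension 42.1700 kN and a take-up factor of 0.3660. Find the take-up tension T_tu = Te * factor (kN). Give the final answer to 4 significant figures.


T_tu = 42.1700 * 0.3660
T_tu = 15.43 kN


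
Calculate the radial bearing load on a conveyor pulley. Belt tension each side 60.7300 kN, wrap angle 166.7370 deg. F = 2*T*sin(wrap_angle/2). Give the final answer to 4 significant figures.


F = 2 * 60.7300 * sin(166.7370/2 deg)
F = 120.6 kN


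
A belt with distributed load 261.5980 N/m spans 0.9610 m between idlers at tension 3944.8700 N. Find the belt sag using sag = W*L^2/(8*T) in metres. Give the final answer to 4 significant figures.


sag = 261.5980 * 0.9610^2 / (8 * 3944.8700)
sag = 0.007655 m


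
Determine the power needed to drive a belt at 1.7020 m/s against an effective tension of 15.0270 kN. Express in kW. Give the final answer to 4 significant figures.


P = Te * v = 15.0270 * 1.7020
P = 25.58 kW


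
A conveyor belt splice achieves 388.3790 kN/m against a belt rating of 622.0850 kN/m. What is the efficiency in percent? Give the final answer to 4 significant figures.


Eff = 388.3790 / 622.0850 * 100
Eff = 62.43 %


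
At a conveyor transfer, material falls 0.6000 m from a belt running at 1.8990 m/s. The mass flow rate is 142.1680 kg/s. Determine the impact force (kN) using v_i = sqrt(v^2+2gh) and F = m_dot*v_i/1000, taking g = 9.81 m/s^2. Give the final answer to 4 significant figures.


v_i = sqrt(1.8990^2 + 2*9.81*0.6000) = 3.9215 m/s
F = 142.1680 * 3.9215 / 1000
F = 0.5575 kN


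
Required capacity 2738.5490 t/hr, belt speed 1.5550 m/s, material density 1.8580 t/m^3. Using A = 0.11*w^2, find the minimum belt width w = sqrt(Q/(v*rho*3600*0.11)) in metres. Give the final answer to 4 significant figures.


A_req = 2738.5490 / (1.5550 * 1.8580 * 3600) = 0.263295 m^2
w = sqrt(0.263295 / 0.11)
w = 1.547 m


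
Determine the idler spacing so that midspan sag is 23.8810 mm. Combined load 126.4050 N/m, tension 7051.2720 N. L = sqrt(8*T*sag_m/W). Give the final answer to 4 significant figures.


sag = 23.8810/1000 = 0.023881 m
L = sqrt(8 * 7051.2720 * 0.023881 / 126.4050)
L = 3.265 m


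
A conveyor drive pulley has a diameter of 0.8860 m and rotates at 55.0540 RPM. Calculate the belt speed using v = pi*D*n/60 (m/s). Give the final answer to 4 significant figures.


v = pi * 0.8860 * 55.0540 / 60
v = 2.554 m/s


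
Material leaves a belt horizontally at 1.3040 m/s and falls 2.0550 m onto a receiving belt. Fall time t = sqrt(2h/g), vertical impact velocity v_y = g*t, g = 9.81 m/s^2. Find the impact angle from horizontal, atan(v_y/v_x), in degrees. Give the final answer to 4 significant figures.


t = sqrt(2*2.0550/9.81) = 0.647271 s
v_y = 9.81 * 0.647271 = 6.34973 m/s
angle = atan(6.34973 / 1.3040) = 78.39 deg


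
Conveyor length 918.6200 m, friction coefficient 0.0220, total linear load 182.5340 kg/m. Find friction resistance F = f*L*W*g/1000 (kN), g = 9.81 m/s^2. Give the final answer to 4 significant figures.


F = 0.0220 * 918.6200 * 182.5340 * 9.81 / 1000
F = 36.19 kN


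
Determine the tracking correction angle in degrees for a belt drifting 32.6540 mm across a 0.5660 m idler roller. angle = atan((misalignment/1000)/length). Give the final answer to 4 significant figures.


misalign_m = 32.6540 / 1000 = 0.032654 m
angle = atan(0.032654 / 0.5660)
angle = 3.302 deg


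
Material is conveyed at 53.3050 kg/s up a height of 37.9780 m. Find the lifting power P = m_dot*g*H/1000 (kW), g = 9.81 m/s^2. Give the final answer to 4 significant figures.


P = 53.3050 * 9.81 * 37.9780 / 1000
P = 19.86 kW


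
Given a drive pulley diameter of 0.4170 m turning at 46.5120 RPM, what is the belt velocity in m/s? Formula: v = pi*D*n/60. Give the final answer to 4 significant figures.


v = pi * 0.4170 * 46.5120 / 60
v = 1.016 m/s


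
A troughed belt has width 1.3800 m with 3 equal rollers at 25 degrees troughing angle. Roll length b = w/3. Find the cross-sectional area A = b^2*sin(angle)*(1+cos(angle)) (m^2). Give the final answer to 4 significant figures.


b = 1.3800/3 = 0.46 m
A = 0.46^2 * sin(25 deg) * (1 + cos(25 deg))
A = 0.1705 m^2


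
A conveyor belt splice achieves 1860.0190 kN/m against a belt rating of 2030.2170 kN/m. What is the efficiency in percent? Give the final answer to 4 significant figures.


Eff = 1860.0190 / 2030.2170 * 100
Eff = 91.62 %


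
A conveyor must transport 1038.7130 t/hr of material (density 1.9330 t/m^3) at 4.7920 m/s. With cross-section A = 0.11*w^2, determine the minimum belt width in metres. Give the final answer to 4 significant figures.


A_req = 1038.7130 / (4.7920 * 1.9330 * 3600) = 0.031149 m^2
w = sqrt(0.031149 / 0.11)
w = 0.5321 m


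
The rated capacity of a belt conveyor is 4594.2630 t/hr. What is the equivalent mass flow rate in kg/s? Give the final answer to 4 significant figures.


m_dot = 4594.2630 * 1000 / 3600
m_dot = 1276 kg/s


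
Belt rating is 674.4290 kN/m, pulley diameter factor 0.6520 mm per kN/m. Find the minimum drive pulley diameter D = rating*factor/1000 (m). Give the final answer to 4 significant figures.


D = 674.4290 * 0.6520 / 1000
D = 0.4397 m


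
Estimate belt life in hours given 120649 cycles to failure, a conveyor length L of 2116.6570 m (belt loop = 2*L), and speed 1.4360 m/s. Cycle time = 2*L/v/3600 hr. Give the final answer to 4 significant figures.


cycle_time = 2 * 2116.6570 / 1.4360 / 3600 = 0.818886 hr
life = 120649 * 0.818886 = 98800 hours


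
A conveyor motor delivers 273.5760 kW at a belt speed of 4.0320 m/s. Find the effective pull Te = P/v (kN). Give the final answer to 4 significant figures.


Te = P / v = 273.5760 / 4.0320
Te = 67.85 kN


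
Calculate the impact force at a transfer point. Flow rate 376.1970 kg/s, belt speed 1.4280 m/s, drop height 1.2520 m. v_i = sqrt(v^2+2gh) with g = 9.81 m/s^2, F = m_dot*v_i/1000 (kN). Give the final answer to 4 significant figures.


v_i = sqrt(1.4280^2 + 2*9.81*1.2520) = 5.15785 m/s
F = 376.1970 * 5.15785 / 1000
F = 1.940 kN


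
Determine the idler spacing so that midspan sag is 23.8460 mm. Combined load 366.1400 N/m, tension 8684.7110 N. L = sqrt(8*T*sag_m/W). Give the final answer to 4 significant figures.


sag = 23.8460/1000 = 0.023846 m
L = sqrt(8 * 8684.7110 * 0.023846 / 366.1400)
L = 2.127 m


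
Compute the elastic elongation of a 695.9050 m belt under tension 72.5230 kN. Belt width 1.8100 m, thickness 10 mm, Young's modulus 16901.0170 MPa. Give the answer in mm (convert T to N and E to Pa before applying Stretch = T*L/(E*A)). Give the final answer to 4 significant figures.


A = 1.8100 * 0.01 = 0.01810 m^2
Stretch = 72.5230*1000 * 695.9050 / (16901.0170e6 * 0.01810) * 1000
Stretch = 165.0 mm


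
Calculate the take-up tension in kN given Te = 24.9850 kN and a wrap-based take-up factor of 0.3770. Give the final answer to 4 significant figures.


T_tu = 24.9850 * 0.3770
T_tu = 9.419 kN


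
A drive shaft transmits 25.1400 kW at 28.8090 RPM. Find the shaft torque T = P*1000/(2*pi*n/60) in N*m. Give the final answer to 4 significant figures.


omega = 2*pi*28.8090/60 = 3.01687 rad/s
T = 25.1400*1000 / 3.01687
T = 8333 N*m


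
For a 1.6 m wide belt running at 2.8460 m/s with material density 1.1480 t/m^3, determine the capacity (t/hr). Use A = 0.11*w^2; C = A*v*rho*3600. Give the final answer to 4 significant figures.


A = 0.11 * 1.6^2 = 0.2816 m^2
C = 0.2816 * 2.8460 * 1.1480 * 3600
C = 3312 t/hr


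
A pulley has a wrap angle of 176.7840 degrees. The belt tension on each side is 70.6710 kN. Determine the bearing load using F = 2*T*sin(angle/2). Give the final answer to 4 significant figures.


F = 2 * 70.6710 * sin(176.7840/2 deg)
F = 141.3 kN


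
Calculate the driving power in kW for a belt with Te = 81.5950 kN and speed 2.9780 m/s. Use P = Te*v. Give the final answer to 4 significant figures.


P = Te * v = 81.5950 * 2.9780
P = 243.0 kW


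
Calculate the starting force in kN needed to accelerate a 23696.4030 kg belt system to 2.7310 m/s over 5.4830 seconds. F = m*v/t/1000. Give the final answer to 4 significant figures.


F = 23696.4030 * 2.7310 / 5.4830 / 1000
F = 11.80 kN


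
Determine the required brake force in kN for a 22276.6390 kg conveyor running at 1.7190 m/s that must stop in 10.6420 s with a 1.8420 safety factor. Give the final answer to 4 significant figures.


F = 22276.6390 * 1.7190 / 10.6420 * 1.8420 / 1000
F = 6.628 kN


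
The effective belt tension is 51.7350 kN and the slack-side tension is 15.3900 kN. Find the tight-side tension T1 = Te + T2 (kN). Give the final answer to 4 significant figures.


T1 = Te + T2 = 51.7350 + 15.3900
T1 = 67.12 kN


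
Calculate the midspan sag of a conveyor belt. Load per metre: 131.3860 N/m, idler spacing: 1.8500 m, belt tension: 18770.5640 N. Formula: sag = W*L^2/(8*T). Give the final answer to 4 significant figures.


sag = 131.3860 * 1.8500^2 / (8 * 18770.5640)
sag = 0.002995 m


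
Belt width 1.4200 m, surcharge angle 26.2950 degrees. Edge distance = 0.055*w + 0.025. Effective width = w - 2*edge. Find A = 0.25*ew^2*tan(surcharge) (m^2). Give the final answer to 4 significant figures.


edge = 0.055*1.4200 + 0.025 = 0.1031 m
ew = 1.4200 - 2*0.1031 = 1.2138 m
A = 0.25 * 1.2138^2 * tan(26.2950 deg)
A = 0.1820 m^2


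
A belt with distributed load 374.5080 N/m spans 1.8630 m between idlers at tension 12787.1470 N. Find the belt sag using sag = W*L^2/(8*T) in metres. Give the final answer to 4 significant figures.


sag = 374.5080 * 1.8630^2 / (8 * 12787.1470)
sag = 0.01271 m


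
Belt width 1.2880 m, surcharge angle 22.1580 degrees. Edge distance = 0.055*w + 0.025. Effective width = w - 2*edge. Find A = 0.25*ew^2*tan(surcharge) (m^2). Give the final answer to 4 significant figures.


edge = 0.055*1.2880 + 0.025 = 0.09584 m
ew = 1.2880 - 2*0.09584 = 1.09632 m
A = 0.25 * 1.09632^2 * tan(22.1580 deg)
A = 0.1224 m^2


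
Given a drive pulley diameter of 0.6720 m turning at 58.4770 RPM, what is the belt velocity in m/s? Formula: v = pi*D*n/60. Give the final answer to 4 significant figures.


v = pi * 0.6720 * 58.4770 / 60
v = 2.058 m/s


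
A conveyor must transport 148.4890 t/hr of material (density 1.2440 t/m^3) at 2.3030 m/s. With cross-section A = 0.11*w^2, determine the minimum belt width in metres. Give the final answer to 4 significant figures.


A_req = 148.4890 / (2.3030 * 1.2440 * 3600) = 0.0143972 m^2
w = sqrt(0.0143972 / 0.11)
w = 0.3618 m


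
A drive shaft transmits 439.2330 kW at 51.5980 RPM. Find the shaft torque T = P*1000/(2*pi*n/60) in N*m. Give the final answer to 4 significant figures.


omega = 2*pi*51.5980/60 = 5.40333 rad/s
T = 439.2330*1000 / 5.40333
T = 81290 N*m


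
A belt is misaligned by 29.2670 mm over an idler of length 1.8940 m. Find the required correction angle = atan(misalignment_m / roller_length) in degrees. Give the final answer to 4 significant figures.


misalign_m = 29.2670 / 1000 = 0.029267 m
angle = atan(0.029267 / 1.8940)
angle = 0.8853 deg


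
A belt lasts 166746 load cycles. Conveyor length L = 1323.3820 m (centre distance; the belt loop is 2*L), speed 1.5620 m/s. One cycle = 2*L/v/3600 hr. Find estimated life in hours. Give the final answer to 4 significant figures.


cycle_time = 2 * 1323.3820 / 1.5620 / 3600 = 0.470686 hr
life = 166746 * 0.470686 = 78490 hours


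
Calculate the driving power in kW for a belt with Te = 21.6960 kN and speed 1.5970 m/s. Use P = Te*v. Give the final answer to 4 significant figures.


P = Te * v = 21.6960 * 1.5970
P = 34.65 kW


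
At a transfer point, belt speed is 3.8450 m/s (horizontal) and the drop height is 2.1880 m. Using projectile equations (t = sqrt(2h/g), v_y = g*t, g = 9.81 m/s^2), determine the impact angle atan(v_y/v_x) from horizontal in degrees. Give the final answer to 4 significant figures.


t = sqrt(2*2.1880/9.81) = 0.667889 s
v_y = 9.81 * 0.667889 = 6.55199 m/s
angle = atan(6.55199 / 3.8450) = 59.59 deg


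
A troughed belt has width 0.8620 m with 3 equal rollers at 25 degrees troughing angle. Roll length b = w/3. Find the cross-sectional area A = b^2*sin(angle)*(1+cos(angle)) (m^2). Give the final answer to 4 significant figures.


b = 0.8620/3 = 0.287333 m
A = 0.287333^2 * sin(25 deg) * (1 + cos(25 deg))
A = 0.06651 m^2


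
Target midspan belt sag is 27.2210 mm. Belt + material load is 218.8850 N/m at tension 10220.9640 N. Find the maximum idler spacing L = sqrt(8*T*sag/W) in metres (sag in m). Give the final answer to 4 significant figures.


sag = 27.2210/1000 = 0.027221 m
L = sqrt(8 * 10220.9640 * 0.027221 / 218.8850)
L = 3.189 m


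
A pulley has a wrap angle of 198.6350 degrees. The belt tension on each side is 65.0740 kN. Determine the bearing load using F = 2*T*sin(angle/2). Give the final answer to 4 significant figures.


F = 2 * 65.0740 * sin(198.6350/2 deg)
F = 128.4 kN


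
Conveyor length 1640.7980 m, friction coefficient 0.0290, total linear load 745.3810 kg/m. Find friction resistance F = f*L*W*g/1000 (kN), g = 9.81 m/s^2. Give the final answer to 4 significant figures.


F = 0.0290 * 1640.7980 * 745.3810 * 9.81 / 1000
F = 347.9 kN


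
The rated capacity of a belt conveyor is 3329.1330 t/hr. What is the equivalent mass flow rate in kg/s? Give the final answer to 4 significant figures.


m_dot = 3329.1330 * 1000 / 3600
m_dot = 924.8 kg/s


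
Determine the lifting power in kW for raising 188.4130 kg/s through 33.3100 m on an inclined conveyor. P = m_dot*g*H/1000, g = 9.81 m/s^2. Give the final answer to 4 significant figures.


P = 188.4130 * 9.81 * 33.3100 / 1000
P = 61.57 kW


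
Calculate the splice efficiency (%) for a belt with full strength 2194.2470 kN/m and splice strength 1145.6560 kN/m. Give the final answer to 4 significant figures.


Eff = 1145.6560 / 2194.2470 * 100
Eff = 52.21 %


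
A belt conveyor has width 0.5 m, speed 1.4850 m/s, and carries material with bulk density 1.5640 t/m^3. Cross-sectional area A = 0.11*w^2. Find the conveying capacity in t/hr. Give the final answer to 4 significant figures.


A = 0.11 * 0.5^2 = 0.0275 m^2
C = 0.0275 * 1.4850 * 1.5640 * 3600
C = 229.9 t/hr


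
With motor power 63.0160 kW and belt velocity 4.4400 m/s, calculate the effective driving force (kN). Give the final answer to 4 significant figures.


Te = P / v = 63.0160 / 4.4400
Te = 14.19 kN


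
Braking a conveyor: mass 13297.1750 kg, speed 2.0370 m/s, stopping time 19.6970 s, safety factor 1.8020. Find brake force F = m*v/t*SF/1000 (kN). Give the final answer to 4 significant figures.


F = 13297.1750 * 2.0370 / 19.6970 * 1.8020 / 1000
F = 2.478 kN


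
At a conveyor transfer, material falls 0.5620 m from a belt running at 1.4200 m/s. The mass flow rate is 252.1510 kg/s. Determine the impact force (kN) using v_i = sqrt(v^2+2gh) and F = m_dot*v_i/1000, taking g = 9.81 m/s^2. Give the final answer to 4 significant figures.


v_i = sqrt(1.4200^2 + 2*9.81*0.5620) = 3.61149 m/s
F = 252.1510 * 3.61149 / 1000
F = 0.9106 kN


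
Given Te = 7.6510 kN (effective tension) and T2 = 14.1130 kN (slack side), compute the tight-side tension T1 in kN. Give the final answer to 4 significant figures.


T1 = Te + T2 = 7.6510 + 14.1130
T1 = 21.76 kN


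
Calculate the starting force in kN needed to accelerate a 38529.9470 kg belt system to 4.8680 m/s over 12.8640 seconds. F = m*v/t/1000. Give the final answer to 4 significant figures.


F = 38529.9470 * 4.8680 / 12.8640 / 1000
F = 14.58 kN


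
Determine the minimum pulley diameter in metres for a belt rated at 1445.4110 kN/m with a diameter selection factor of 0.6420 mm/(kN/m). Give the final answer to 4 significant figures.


D = 1445.4110 * 0.6420 / 1000
D = 0.9280 m


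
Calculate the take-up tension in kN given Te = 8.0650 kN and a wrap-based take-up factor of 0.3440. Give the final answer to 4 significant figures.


T_tu = 8.0650 * 0.3440
T_tu = 2.774 kN


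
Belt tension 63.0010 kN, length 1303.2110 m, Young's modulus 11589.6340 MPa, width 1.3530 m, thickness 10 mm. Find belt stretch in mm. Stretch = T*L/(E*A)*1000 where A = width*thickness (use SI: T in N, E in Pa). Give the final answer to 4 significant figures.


A = 1.3530 * 0.01 = 0.01353 m^2
Stretch = 63.0010*1000 * 1303.2110 / (11589.6340e6 * 0.01353) * 1000
Stretch = 523.6 mm


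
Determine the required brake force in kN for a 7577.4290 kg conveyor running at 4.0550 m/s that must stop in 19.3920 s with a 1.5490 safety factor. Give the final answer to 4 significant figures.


F = 7577.4290 * 4.0550 / 19.3920 * 1.5490 / 1000
F = 2.454 kN


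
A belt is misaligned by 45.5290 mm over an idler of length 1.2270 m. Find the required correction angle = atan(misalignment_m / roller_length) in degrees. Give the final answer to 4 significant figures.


misalign_m = 45.5290 / 1000 = 0.045529 m
angle = atan(0.045529 / 1.2270)
angle = 2.125 deg


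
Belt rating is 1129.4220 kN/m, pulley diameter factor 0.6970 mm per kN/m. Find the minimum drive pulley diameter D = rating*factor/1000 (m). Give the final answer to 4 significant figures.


D = 1129.4220 * 0.6970 / 1000
D = 0.7872 m


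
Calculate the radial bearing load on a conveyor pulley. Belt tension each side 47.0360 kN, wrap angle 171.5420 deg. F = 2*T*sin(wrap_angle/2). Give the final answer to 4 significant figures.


F = 2 * 47.0360 * sin(171.5420/2 deg)
F = 93.82 kN


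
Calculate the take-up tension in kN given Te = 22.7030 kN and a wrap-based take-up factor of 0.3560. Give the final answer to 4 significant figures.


T_tu = 22.7030 * 0.3560
T_tu = 8.082 kN


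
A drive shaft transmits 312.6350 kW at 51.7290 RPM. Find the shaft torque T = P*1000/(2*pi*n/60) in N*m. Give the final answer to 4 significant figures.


omega = 2*pi*51.7290/60 = 5.41705 rad/s
T = 312.6350*1000 / 5.41705
T = 57710 N*m


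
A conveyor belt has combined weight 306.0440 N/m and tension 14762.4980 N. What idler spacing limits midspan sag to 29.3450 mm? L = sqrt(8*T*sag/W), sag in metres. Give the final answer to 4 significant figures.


sag = 29.3450/1000 = 0.029345 m
L = sqrt(8 * 14762.4980 * 0.029345 / 306.0440)
L = 3.365 m


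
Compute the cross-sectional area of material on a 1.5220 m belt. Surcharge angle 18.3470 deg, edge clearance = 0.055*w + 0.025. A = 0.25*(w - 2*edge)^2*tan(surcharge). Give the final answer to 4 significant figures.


edge = 0.055*1.5220 + 0.025 = 0.10871 m
ew = 1.5220 - 2*0.10871 = 1.30458 m
A = 0.25 * 1.30458^2 * tan(18.3470 deg)
A = 0.1411 m^2


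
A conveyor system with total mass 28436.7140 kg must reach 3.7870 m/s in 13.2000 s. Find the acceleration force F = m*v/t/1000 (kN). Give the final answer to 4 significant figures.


F = 28436.7140 * 3.7870 / 13.2000 / 1000
F = 8.158 kN


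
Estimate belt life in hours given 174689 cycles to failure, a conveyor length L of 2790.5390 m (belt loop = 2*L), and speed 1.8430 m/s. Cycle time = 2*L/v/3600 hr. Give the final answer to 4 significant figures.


cycle_time = 2 * 2790.5390 / 1.8430 / 3600 = 0.841183 hr
life = 174689 * 0.841183 = 146900 hours


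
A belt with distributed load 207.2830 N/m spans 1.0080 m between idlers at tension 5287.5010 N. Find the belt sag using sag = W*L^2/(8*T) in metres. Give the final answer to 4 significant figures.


sag = 207.2830 * 1.0080^2 / (8 * 5287.5010)
sag = 0.004979 m


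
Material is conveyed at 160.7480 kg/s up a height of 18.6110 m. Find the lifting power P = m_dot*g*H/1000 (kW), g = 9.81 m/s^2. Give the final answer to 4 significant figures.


P = 160.7480 * 9.81 * 18.6110 / 1000
P = 29.35 kW


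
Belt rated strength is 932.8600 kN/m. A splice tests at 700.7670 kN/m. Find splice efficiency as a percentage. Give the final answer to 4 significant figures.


Eff = 700.7670 / 932.8600 * 100
Eff = 75.12 %


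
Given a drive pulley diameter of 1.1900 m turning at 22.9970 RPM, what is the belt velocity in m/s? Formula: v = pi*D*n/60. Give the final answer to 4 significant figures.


v = pi * 1.1900 * 22.9970 / 60
v = 1.433 m/s


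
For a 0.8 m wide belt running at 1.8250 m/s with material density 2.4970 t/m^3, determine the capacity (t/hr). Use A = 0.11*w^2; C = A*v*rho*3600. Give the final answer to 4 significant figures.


A = 0.11 * 0.8^2 = 0.0704 m^2
C = 0.0704 * 1.8250 * 2.4970 * 3600
C = 1155 t/hr


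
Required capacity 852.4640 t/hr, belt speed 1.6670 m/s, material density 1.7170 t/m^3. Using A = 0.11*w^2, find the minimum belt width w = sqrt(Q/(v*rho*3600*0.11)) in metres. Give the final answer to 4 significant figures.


A_req = 852.4640 / (1.6670 * 1.7170 * 3600) = 0.0827309 m^2
w = sqrt(0.0827309 / 0.11)
w = 0.8672 m


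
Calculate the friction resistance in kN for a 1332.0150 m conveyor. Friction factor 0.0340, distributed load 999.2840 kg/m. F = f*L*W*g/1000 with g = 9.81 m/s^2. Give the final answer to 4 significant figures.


F = 0.0340 * 1332.0150 * 999.2840 * 9.81 / 1000
F = 444.0 kN


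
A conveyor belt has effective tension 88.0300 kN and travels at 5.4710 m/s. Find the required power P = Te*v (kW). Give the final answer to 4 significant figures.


P = Te * v = 88.0300 * 5.4710
P = 481.6 kW


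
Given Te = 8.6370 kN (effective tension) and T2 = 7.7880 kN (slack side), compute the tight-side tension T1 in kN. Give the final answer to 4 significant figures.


T1 = Te + T2 = 8.6370 + 7.7880
T1 = 16.43 kN


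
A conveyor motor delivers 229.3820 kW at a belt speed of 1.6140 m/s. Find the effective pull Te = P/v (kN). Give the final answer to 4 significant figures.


Te = P / v = 229.3820 / 1.6140
Te = 142.1 kN


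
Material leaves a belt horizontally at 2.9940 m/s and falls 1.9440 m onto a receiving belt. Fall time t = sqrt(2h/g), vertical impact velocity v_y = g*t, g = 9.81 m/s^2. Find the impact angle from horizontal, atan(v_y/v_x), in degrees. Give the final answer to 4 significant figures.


t = sqrt(2*1.9440/9.81) = 0.629548 s
v_y = 9.81 * 0.629548 = 6.17587 m/s
angle = atan(6.17587 / 2.9940) = 64.14 deg


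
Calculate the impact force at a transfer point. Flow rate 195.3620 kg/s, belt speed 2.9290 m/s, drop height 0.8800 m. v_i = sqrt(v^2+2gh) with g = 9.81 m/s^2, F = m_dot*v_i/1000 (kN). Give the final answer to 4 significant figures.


v_i = sqrt(2.9290^2 + 2*9.81*0.8800) = 5.08376 m/s
F = 195.3620 * 5.08376 / 1000
F = 0.9932 kN


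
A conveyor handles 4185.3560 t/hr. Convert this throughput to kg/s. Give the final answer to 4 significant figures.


m_dot = 4185.3560 * 1000 / 3600
m_dot = 1163 kg/s


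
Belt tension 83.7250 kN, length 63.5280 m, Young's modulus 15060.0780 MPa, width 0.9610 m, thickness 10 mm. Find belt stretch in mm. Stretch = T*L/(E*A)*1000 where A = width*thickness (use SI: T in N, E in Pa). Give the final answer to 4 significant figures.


A = 0.9610 * 0.01 = 0.00961 m^2
Stretch = 83.7250*1000 * 63.5280 / (15060.0780e6 * 0.00961) * 1000
Stretch = 36.75 mm


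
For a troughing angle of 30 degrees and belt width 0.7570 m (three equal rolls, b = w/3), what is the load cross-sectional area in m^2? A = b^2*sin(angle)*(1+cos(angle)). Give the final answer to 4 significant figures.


b = 0.7570/3 = 0.252333 m
A = 0.252333^2 * sin(30 deg) * (1 + cos(30 deg))
A = 0.05941 m^2


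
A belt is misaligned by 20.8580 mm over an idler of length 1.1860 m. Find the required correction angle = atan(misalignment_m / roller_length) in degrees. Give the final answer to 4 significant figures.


misalign_m = 20.8580 / 1000 = 0.020858 m
angle = atan(0.020858 / 1.1860)
angle = 1.008 deg


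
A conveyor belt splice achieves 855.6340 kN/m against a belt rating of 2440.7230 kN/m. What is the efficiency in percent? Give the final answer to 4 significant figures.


Eff = 855.6340 / 2440.7230 * 100
Eff = 35.06 %


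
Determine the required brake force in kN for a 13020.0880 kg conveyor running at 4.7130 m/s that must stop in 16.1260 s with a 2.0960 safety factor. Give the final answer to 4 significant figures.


F = 13020.0880 * 4.7130 / 16.1260 * 2.0960 / 1000
F = 7.976 kN


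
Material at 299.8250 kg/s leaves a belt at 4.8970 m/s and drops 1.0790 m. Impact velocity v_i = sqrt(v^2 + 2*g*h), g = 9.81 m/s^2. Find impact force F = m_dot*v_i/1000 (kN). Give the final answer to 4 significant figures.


v_i = sqrt(4.8970^2 + 2*9.81*1.0790) = 6.71942 m/s
F = 299.8250 * 6.71942 / 1000
F = 2.015 kN


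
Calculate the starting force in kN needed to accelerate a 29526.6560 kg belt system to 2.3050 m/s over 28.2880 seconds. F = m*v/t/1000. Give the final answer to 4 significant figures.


F = 29526.6560 * 2.3050 / 28.2880 / 1000
F = 2.406 kN


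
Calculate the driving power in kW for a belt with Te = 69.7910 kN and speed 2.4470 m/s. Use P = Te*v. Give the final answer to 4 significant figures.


P = Te * v = 69.7910 * 2.4470
P = 170.8 kW


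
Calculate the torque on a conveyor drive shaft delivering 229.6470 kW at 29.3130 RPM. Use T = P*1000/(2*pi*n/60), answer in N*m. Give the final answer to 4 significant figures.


omega = 2*pi*29.3130/60 = 3.06965 rad/s
T = 229.6470*1000 / 3.06965
T = 74810 N*m


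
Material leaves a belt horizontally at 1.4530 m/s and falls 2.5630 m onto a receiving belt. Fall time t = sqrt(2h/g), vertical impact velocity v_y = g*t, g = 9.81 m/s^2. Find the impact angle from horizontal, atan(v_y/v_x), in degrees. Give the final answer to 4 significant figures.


t = sqrt(2*2.5630/9.81) = 0.722861 s
v_y = 9.81 * 0.722861 = 7.09127 m/s
angle = atan(7.09127 / 1.4530) = 78.42 deg


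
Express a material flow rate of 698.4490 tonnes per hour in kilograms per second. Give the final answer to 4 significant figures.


m_dot = 698.4490 * 1000 / 3600
m_dot = 194.0 kg/s


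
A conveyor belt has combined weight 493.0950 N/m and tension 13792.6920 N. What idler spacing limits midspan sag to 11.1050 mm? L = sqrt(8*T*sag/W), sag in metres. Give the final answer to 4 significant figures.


sag = 11.1050/1000 = 0.011105 m
L = sqrt(8 * 13792.6920 * 0.011105 / 493.0950)
L = 1.576 m


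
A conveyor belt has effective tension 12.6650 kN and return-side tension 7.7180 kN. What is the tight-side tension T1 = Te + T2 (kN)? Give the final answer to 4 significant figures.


T1 = Te + T2 = 12.6650 + 7.7180
T1 = 20.38 kN


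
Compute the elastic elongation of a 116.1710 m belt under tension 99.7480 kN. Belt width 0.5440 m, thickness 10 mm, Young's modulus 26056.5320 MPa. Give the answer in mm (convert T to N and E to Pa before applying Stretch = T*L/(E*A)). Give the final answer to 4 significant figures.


A = 0.5440 * 0.01 = 0.00544 m^2
Stretch = 99.7480*1000 * 116.1710 / (26056.5320e6 * 0.00544) * 1000
Stretch = 81.75 mm
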